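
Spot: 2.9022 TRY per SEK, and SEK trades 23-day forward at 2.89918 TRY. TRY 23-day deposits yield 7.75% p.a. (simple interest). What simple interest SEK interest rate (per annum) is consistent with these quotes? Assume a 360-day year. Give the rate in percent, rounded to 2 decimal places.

T = 23/360 years.
By CIP, F/S equals the TRY-to-SEK growth ratio: 2.89918/2.9022 = 0.9989594.
TRY growth factor: 1 + 0.0775×23/360 = 1.0049514.
So the SEK growth factor = 1.0059982.
r = (1.0059982 − 1)/(23/360) = 0.093885 → 9.39%.

9.39%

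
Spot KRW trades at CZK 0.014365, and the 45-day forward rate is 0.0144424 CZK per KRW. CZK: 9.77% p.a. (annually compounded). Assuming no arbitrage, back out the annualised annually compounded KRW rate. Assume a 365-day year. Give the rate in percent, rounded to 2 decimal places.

T = 45/365 years.
CIP gives F = S · g_CZK/g_KRW, so g_CZK/g_KRW = 0.0144424/0.014365 = 1.0053881.
The CZK side grows by (1 + 0.0977)^(45/365) = 1.0115588.
So the KRW growth factor = 1.0061376.
Annualise: 1.0061376^(365/45) − 1 = 0.050883 = 5.09%.

5.09%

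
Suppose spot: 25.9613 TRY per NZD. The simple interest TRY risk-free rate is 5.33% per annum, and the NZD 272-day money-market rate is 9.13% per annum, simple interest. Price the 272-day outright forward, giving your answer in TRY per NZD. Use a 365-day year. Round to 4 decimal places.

T = 272/365 years.
TRY accumulates by 1 + 0.0533×272/365 = 1.03971945.
NZD growth factor: 1 + 0.0913×272/365 = 1.06803726.
Forward (TRY per NZD) = 25.9613 × 1.03971945 / 1.06803726 = 25.272965.

25.2730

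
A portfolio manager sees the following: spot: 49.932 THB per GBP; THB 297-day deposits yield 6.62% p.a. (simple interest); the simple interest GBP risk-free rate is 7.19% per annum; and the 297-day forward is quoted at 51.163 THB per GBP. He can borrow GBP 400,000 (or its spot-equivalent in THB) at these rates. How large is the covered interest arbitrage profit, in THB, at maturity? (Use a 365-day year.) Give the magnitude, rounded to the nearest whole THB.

T = 297/365 years.
Invest the GBP and cover forward: 400,000 × 1.0585049315 × 51.163 = THB 21,662,515.12.
Convert at spot and invest in THB: 400,000 × 49.932 × 1.0538668493 = THB 21,048,671.81.
The quoted forward overvalues GBP, so borrow THB, buy GBP at spot, deposit the GBP at 7.19%, and sell the proceeds forward at 51.163.
The gap between the two covered legs is THB 613,843.

THB 613,843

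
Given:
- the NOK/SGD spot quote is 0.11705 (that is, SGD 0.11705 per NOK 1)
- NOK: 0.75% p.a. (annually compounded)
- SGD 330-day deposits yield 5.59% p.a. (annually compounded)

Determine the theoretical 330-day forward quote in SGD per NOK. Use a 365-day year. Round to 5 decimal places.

0.12212

T = 330/365 years.
SGD growth factor: (1 + 0.0559)^(330/365) = 1.050407.
NOK growth factor: (1 + 0.0075)^(330/365) = 1.0067784.
CIP: F = S · (grow SGD)/(grow NOK) = 0.11705 × 1.050407/1.0067784 = 0.1221223 SGD per NOK.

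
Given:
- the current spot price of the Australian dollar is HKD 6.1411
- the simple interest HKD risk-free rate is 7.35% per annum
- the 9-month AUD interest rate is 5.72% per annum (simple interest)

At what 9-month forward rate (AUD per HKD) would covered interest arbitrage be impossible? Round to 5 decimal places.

T = 9/12 years.
HKD growth factor: 1 + 0.0735×9/12 = 1.055125.
AUD growth factor: 1 + 0.0572×9/12 = 1.042900.
So F = 6.1411 × 1.055125 / 1.042900 = 6.213087 (HKD/AUD).
Quoted the other way: 1/6.213087 = 0.16095 AUD per HKD.

0.16095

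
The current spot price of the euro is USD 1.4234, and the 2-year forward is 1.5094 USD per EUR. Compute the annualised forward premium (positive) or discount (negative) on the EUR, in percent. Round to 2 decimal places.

T = 2 years.
Period premium: (1.5094 − 1.4234)/1.4234 = 0.0604187.
Per annum: 0.0604187 / 2 = 0.030209 = 3.02%.

+3.02%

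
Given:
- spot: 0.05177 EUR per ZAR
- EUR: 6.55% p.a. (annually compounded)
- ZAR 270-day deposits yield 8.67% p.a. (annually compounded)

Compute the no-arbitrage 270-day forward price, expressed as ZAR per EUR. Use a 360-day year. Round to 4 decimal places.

T = 270/360 years.
EUR accumulates by (1 + 0.0655)^(270/360) = 1.04873338.
Growth of 1 ZAR over T: (1 + 0.0867)^(270/360) = 1.06434457.
So F = 0.05177 × 1.04873338 / 1.06434457 = 0.051010668 (EUR/ZAR).
Invert for ZAR per EUR: 1 / 0.051010668 = 19.6037.

19.6037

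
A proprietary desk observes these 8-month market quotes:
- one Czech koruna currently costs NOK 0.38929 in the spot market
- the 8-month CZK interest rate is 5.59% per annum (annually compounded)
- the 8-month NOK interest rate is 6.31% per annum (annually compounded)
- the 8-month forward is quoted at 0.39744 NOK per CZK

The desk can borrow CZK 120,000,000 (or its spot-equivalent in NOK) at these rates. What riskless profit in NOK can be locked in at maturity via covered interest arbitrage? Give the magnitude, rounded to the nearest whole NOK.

T = 8/12 years.
Keep in CZK, deliver into the forward: 120,000,000·1.0369278204·0.39744 = NOK 49,453,991.15.
Swap to NOK now, deposit: 120,000,000·0.38929·1.0416362341 = NOK 48,659,828.35.
The quoted forward overvalues CZK, so borrow NOK, buy CZK at spot, deposit the CZK at 5.59%, and sell the proceeds forward at 0.39744.
The gap between the two covered legs is NOK 794,163.

NOK 794,163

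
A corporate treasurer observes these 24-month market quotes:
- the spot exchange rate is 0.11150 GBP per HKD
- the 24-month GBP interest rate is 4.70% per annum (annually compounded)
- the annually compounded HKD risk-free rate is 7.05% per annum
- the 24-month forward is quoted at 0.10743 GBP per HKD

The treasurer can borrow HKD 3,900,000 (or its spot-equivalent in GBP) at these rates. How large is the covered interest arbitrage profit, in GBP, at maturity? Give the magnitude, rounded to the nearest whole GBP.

GBP 3,449

T = 2 years.
Invest the HKD and cover forward: 3,900,000 × 1.14597025 × 0.10743 = GBP 480,135.18.
Convert at spot and invest in GBP: 3,900,000 × 0.11150 × 1.096209 = GBP 476,686.48.
The quoted forward overvalues HKD, so borrow GBP, buy HKD at spot, deposit the HKD at 7.05%, and sell the proceeds forward at 0.10743.
Arbitrage profit = |480,135.18 − 476,686.48| = GBP 3,449.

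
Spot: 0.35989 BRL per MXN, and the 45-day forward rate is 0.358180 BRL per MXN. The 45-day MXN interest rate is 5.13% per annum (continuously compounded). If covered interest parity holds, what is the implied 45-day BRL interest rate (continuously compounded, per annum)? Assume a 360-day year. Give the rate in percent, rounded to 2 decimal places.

1.32%

T = 45/360 years.
F/S = 0.35818/0.35989 = 0.9952485 = (growth of BRL) / (growth of MXN).
The MXN side grows by e^(0.0513×45/360) = 1.0064331.
So the BRL growth factor = 1.001651.
Take logs: ln 1.001651 / (45/360) = 0.013197, so 1.32%.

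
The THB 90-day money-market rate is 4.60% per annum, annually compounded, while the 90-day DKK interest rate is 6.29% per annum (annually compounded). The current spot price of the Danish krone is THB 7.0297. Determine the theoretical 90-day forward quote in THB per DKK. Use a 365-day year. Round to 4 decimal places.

T = 90/365 years.
THB growth factor: (1 + 0.0460)^(90/365) = 1.011151.
DKK growth factor: (1 + 0.0629)^(90/365) = 1.015155.
CIP: F = S · (grow THB)/(grow DKK) = 7.0297 × 1.011151/1.015155 = 7.001973 THB per DKK.

7.0020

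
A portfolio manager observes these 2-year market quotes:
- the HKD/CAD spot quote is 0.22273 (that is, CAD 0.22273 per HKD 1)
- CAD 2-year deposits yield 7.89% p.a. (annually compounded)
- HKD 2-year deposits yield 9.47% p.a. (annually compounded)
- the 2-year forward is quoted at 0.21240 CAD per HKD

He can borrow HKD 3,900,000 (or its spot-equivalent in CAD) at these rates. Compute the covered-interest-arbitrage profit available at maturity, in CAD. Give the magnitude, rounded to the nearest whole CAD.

T = 2 years.
Route A — deposit HKD, sell forward: 3,900,000 × 1.19836809 × 0.21240 = CAD 992,680.19.
Route B — convert at spot, deposit CAD: 3,900,000 × 0.22273 × 1.16402521 = CAD 1,011,127.01.
The quoted forward undervalues HKD, so borrow HKD, convert to CAD at spot, deposit the CAD at 7.89%, and buy HKD forward at 0.21240 to cover the loan.
Profit = 1,011,127.01 − 992,680.19 = CAD 18,447.

CAD 18,447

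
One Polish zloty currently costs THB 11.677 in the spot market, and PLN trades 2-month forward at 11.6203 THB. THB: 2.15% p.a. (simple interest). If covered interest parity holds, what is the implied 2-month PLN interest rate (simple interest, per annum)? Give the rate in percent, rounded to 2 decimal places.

5.09%

T = 2/12 years.
F/S = 11.6203/11.677 = 0.9951443 = (growth of THB) / (growth of PLN).
THB growth factor: 1 + 0.0215×2/12 = 1.0035833.
So the PLN growth factor = 1.0084802.
(1.0084802 − 1)/T = 0.050881, i.e. 5.09%.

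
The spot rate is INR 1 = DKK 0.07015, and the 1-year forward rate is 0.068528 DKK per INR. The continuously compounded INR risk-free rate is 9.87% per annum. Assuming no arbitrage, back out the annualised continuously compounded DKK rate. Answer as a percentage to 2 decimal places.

7.53%

T = 1 year.
F/S = 0.068528/0.07015 = 0.9768781 = (growth of DKK) / (growth of INR).
The INR side grows by e^(0.0987×1) = 1.1037351.
So the DKK growth factor = 1.0782146.
Take logs: ln 1.0782146 / 1 = 0.075307, so 7.53%.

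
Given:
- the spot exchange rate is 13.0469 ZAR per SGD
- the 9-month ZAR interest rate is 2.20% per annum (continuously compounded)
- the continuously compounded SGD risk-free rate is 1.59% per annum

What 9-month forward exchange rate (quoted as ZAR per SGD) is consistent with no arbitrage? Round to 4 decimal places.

T = 9/12 years.
Growth of 1 ZAR over T: e^(0.0220×9/12) = 1.01663688.
SGD accumulates by e^(0.0159×9/12) = 1.01199639.
So F = 13.0469 × 1.01663688 / 1.01199639 = 13.106726 (ZAR/SGD).

13.1067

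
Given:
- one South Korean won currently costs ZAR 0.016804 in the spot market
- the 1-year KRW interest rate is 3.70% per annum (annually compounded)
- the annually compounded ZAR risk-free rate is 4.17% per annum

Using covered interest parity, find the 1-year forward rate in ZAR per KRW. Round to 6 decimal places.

0.016880

T = 1 year.
ZAR growth factor: (1 + 0.0417)^1 = 1.041700.
KRW growth factor: (1 + 0.0370)^1 = 1.037000.
Forward (ZAR per KRW) = 0.016804 × 1.041700 / 1.037000 = 0.01688016.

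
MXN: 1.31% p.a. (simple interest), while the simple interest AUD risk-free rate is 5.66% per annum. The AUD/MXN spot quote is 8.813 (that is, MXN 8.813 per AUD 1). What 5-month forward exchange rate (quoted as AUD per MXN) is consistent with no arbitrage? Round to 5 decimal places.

0.11551

T = 5/12 years.
MXN growth factor: 1 + 0.0131×5/12 = 1.0054583.
AUD accumulates by 1 + 0.0566×5/12 = 1.0235833.
CIP: F = S · (grow MXN)/(grow AUD) = 8.813 × 1.0054583/1.0235833 = 8.656945 MXN per AUD.
Invert for AUD per MXN: 1 / 8.656945 = 0.11551.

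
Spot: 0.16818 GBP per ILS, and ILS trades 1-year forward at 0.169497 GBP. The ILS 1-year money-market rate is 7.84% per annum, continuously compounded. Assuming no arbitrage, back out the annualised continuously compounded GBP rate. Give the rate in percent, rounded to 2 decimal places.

T = 1 year.
By CIP, F/S equals the GBP-to-ILS growth ratio: 0.169497/0.16818 = 1.0078309.
The ILS side grows by e^(0.0784×1) = 1.0815552.
That pins the GBP growth at 1.0900248.
Take logs: ln 1.0900248 / 1 = 0.086200, so 8.62%.

8.62%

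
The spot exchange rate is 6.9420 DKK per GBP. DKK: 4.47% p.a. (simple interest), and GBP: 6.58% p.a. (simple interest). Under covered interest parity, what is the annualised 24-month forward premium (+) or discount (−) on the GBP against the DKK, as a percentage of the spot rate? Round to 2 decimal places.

-1.86%

T = 2 years.
F = S · g_DKK/g_GBP = 6.942 × 1.089400/1.131600 = 6.6831166.
(F − S)/S ÷ T = (6.6831166 − 6.942)/6.942/2 = -0.018646 → -1.86%.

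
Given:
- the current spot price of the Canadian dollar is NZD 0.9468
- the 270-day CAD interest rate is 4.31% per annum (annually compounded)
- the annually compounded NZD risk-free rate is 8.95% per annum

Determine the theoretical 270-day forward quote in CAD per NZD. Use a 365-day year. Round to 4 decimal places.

T = 270/365 years.
NZD accumulates by (1 + 0.0895)^(270/365) = 1.065462.
Growth of 1 CAD over T: (1 + 0.0431)^(270/365) = 1.0317065.
So F = 0.9468 × 1.065462 / 1.0317065 = 0.9777775 (NZD/CAD).
Quoted the other way: 1/0.9777775 = 1.0227 CAD per NZD.

1.0227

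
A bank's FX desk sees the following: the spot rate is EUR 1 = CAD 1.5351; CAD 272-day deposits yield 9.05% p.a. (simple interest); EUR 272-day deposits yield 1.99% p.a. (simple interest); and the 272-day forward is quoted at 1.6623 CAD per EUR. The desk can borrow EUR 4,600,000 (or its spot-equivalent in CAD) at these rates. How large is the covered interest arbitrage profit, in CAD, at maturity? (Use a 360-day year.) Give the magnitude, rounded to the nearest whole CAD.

CAD 217,244

T = 272/360 years.
Keep in EUR, deliver into the forward: 4,600,000·1.015035556·1.6623 = CAD 7,761,550.58.
Swap to CAD now, deposit: 4,600,000·1.5351·1.068377778 = CAD 7,544,306.94.
The quoted forward overvalues EUR, so borrow CAD, buy EUR at spot, deposit the EUR at 1.99%, and sell the proceeds forward at 1.6623.
Arbitrage profit = |7,761,550.58 − 7,544,306.94| = CAD 217,244.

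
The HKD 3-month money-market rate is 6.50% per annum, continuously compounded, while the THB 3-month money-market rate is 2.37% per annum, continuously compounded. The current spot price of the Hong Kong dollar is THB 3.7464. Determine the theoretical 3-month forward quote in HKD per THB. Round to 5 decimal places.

0.26969

T = 3/12 years.
Growth of 1 THB over T: e^(0.0237×3/12) = 1.0059426.
Growth of 1 HKD over T: e^(0.0650×3/12) = 1.0163827.
So F = 3.7464 × 1.0059426 / 1.0163827 = 3.707918 (THB/HKD).
Quoted the other way: 1/3.707918 = 0.26969 HKD per THB.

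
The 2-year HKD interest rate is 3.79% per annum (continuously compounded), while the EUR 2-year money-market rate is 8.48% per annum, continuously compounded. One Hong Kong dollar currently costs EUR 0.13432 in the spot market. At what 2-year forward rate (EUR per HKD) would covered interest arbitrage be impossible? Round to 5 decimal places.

0.14753

T = 2 years.
EUR growth factor: e^(0.0848×2) = 1.1848308.
HKD growth factor: e^(0.0379×2) = 1.0787468.
Forward (EUR per HKD) = 0.13432 × 1.1848308 / 1.0787468 = 0.1475290.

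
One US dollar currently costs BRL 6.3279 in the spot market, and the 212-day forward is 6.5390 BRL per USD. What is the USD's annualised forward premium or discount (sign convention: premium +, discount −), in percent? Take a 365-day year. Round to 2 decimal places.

T = 212/365 years.
Period premium: (6.5390 − 6.3279)/6.3279 = 0.0333602.
Per annum: 0.0333602 / (212/365) = 0.057436 = 5.74%.

+5.74%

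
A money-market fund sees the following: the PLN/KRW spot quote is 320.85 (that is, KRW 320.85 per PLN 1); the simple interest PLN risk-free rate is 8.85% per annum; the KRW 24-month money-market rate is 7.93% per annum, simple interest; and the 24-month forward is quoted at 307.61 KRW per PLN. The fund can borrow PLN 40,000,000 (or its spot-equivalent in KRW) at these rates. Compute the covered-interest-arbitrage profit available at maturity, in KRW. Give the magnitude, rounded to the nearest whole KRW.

T = 2 years.
Keep in PLN, deliver into the forward: 40,000,000·1.177000·307.61 = KRW 14,482,278,800.00.
Swap to KRW now, deposit: 40,000,000·320.85·1.158600 = KRW 14,869,472,400.00.
The quoted forward undervalues PLN, so borrow PLN, convert to KRW at spot, deposit the KRW at 7.93%, and buy PLN forward at 307.61 to cover the loan.
The gap between the two covered legs is KRW 387,193,600.

KRW 387,193,600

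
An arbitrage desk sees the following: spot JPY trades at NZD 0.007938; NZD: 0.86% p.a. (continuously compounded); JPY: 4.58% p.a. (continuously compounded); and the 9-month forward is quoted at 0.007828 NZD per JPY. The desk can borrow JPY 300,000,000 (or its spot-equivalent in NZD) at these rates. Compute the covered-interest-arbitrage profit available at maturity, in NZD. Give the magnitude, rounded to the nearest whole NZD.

T = 9/12 years.
Route A — deposit JPY, sell forward: 300,000,000 × 1.034946775 × 0.007828 = NZD 2,430,469.01.
Route B — convert at spot, deposit NZD: 300,000,000 × 0.007938 × 1.006470846 = NZD 2,396,809.67.
The quoted forward overvalues JPY, so borrow NZD, buy JPY at spot, deposit the JPY at 4.58%, and sell the proceeds forward at 0.007828.
Profit = 2,430,469.01 − 2,396,809.67 = NZD 33,659.

NZD 33,659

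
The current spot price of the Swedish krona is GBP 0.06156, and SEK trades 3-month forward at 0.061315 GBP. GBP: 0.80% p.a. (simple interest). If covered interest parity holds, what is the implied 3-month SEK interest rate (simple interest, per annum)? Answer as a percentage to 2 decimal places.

2.40%

T = 3/12 years.
CIP gives F = S · g_GBP/g_SEK, so g_GBP/g_SEK = 0.061315/0.06156 = 0.9960201.
GBP growth factor: 1 + 0.0080×3/12 = 1.002000.
Hence g_SEK = 1.0060038.
(1.0060038 − 1)/T = 0.024015, i.e. 2.40%.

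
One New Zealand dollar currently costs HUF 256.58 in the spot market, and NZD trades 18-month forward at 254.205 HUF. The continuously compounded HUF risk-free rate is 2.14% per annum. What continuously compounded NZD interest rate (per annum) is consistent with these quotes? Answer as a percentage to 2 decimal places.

T = 18/12 years.
F/S = 254.205/256.58 = 0.9907436 = (growth of HUF) / (growth of NZD).
The HUF side grows by e^(0.0214×18/12) = 1.0326208.
Hence g_NZD = 1.0422685.
Take logs: ln 1.0422685 / (18/12) = 0.027600, so 2.76%.

2.76%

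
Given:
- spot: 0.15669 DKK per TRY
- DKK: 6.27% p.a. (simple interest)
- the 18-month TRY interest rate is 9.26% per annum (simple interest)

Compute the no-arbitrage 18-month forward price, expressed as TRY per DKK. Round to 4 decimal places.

6.6437

T = 18/12 years.
DKK growth factor: 1 + 0.0627×18/12 = 1.094050.
Growth of 1 TRY over T: 1 + 0.0926×18/12 = 1.138900.
So F = 0.15669 × 1.094050 / 1.138900 = 0.1505195 (DKK/TRY).
Invert for TRY per DKK: 1 / 0.1505195 = 6.6437.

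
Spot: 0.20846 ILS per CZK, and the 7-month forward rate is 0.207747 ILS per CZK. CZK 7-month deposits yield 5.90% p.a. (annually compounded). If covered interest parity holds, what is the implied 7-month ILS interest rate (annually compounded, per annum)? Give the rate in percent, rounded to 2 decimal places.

5.28%

T = 7/12 years.
CIP gives F = S · g_ILS/g_CZK, so g_ILS/g_CZK = 0.207747/0.20846 = 0.9965797.
The CZK side grows by (1 + 0.0590)^(7/12) = 1.034005.
Hence g_ILS = 1.0304684.
Annualise: 1.0304684^(12/7) − 1 = 0.052798 = 5.28%.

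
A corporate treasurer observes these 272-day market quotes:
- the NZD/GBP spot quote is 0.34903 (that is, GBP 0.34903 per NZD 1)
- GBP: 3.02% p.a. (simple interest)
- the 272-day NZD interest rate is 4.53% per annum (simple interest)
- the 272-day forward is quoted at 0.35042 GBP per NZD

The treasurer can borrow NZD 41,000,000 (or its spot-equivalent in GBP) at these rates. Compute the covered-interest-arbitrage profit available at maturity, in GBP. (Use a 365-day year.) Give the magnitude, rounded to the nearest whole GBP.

T = 272/365 years.
Invest the NZD and cover forward: 41,000,000 × 1.0337578082 × 0.35042 = GBP 14,852,225.86.
Convert at spot and invest in GBP: 41,000,000 × 0.34903 × 1.0225052055 = GBP 14,632,284.67.
The quoted forward overvalues NZD, so borrow GBP, buy NZD at spot, deposit the NZD at 4.53%, and sell the proceeds forward at 0.35042.
The gap between the two covered legs is GBP 219,941.

GBP 219,941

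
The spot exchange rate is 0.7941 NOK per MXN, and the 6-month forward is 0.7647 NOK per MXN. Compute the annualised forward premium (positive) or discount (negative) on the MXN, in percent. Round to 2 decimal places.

-7.40%

T = 6/12 years.
(F − S)/S = (0.7647 − 0.7941)/0.7941 = -0.0370230.
×(1/T) gives -7.40% p.a.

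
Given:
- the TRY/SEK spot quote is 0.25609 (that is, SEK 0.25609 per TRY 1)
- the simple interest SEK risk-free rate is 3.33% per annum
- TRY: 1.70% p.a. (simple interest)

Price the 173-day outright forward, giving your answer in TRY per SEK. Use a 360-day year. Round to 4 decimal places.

T = 173/360 years.
SEK accumulates by 1 + 0.0333×173/360 = 1.0160025.
TRY accumulates by 1 + 0.0170×173/360 = 1.0081694.
Forward (SEK per TRY) = 0.25609 × 1.0160025 / 1.0081694 = 0.2580797.
Invert for TRY per SEK: 1 / 0.2580797 = 3.8748.

3.8748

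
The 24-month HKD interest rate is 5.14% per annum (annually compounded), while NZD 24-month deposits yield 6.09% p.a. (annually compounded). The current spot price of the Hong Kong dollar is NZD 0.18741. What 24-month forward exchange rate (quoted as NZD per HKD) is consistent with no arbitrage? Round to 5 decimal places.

T = 2 years.
NZD accumulates by (1 + 0.0609)^2 = 1.1255088.
HKD accumulates by (1 + 0.0514)^2 = 1.105442.
So F = 0.18741 × 1.1255088 / 1.105442 = 0.1908120 (NZD/HKD).

0.19081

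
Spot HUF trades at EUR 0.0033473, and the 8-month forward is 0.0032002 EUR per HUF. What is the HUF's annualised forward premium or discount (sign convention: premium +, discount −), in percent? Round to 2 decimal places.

T = 8/12 years.
(F − S)/S = (0.0032002 − 0.0033473)/0.0033473 = -0.0439459.
×(1/T) gives -6.59% p.a.

-6.59%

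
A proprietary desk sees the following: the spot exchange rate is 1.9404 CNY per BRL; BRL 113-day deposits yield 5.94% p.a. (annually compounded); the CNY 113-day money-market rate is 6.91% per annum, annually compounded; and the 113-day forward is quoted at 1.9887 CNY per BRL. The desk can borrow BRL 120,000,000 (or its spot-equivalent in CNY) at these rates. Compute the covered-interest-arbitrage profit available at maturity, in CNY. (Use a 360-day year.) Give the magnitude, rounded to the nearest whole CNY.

CNY 5,222,627

T = 113/360 years.
Route A — deposit BRL, sell forward: 120,000,000 × 1.01827726098 × 1.9887 = CNY 243,005,758.67.
Route B — convert at spot, deposit CNY: 120,000,000 × 1.9404 × 1.02119465078 = CNY 237,783,132.04.
The quoted forward overvalues BRL, so borrow CNY, buy BRL at spot, deposit the BRL at 5.94%, and sell the proceeds forward at 1.9887.
Arbitrage profit = |243,005,758.67 − 237,783,132.04| = CNY 5,222,627.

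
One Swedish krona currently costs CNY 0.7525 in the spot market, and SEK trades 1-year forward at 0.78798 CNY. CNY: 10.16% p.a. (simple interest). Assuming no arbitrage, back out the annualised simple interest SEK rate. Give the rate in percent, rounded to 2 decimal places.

5.20%

T = 1 year.
CIP gives F = S · g_CNY/g_SEK, so g_CNY/g_SEK = 0.78798/0.7525 = 1.0471495.
The CNY side grows by 1 + 0.1016×1 = 1.101600.
Hence g_SEK = 1.0519988.
r = (1.0519988 − 1)/1 = 0.051999 → 5.20%.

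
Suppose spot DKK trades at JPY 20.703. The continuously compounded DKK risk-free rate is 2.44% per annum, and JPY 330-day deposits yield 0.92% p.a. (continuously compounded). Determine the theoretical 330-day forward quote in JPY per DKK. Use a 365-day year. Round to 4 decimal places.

20.4204

T = 330/365 years.
JPY accumulates by e^(0.0092×330/365) = 1.0083525.
DKK accumulates by e^(0.0244×330/365) = 1.0223054.
Forward (JPY per DKK) = 20.703 × 1.0083525 / 1.0223054 = 20.420436.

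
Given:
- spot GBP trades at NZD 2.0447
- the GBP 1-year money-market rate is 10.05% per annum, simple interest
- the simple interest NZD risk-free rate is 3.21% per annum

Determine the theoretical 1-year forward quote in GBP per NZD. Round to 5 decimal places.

0.52148

T = 1 year.
NZD growth factor: 1 + 0.0321×1 = 1.032100.
GBP growth factor: 1 + 0.1005×1 = 1.100500.
CIP: F = S · (grow NZD)/(grow GBP) = 2.0447 × 1.032100/1.100500 = 1.917615 NZD per GBP.
Quoted the other way: 1/1.917615 = 0.52148 GBP per NZD.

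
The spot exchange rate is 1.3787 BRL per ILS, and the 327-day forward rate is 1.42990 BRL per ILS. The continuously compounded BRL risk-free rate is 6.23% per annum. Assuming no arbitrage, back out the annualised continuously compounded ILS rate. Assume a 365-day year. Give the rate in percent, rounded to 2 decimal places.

T = 327/365 years.
By CIP, F/S equals the BRL-to-ILS growth ratio: 1.4299/1.3787 = 1.0371364.
The BRL side grows by e^(0.0623×327/365) = 1.057401.
That pins the ILS growth at 1.019539.
Take logs: ln 1.019539 / (327/365) = 0.021599, so 2.16%.

2.16%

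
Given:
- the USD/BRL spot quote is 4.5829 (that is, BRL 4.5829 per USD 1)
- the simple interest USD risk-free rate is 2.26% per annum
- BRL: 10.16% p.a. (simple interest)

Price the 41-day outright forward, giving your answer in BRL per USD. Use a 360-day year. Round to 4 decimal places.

4.6240

T = 41/360 years.
BRL accumulates by 1 + 0.1016×41/360 = 1.0115711.
USD growth factor: 1 + 0.0226×41/360 = 1.0025739.
So F = 4.5829 × 1.0115711 / 1.0025739 = 4.624027 (BRL/USD).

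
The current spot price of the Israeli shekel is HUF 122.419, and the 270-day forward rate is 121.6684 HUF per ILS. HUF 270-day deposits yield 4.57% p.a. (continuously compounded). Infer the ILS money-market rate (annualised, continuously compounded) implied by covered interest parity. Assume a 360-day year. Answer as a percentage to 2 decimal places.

5.39%

T = 270/360 years.
By CIP, F/S equals the HUF-to-ILS growth ratio: 121.6684/122.419 = 0.9938686.
The HUF side grows by e^(0.0457×270/360) = 1.0348692.
Hence g_ILS = 1.0412535.
r = ln(1.0412535)/(270/360) = 0.053900 → 5.39%.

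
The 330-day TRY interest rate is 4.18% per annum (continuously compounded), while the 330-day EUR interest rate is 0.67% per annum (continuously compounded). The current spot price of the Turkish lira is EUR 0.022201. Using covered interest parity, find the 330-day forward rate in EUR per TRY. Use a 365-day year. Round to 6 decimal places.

T = 330/365 years.
EUR accumulates by e^(0.0067×330/365) = 1.0060759.
TRY accumulates by e^(0.0418×330/365) = 1.038515.
Forward (EUR per TRY) = 0.022201 × 1.0060759 / 1.038515 = 0.02150753.

0.021508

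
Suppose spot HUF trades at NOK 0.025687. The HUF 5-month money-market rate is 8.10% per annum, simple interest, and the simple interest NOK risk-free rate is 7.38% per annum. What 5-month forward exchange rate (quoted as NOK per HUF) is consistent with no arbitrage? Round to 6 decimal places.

0.025612

T = 5/12 years.
NOK growth factor: 1 + 0.0738×5/12 = 1.030750.
HUF accumulates by 1 + 0.0810×5/12 = 1.033750.
Forward (NOK per HUF) = 0.025687 × 1.030750 / 1.033750 = 0.02561245.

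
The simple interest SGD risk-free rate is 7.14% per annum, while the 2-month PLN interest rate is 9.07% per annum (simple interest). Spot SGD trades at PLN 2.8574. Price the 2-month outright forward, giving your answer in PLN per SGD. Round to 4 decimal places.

2.8665

T = 2/12 years.
Growth of 1 PLN over T: 1 + 0.0907×2/12 = 1.0151167.
SGD accumulates by 1 + 0.0714×2/12 = 1.011900.
CIP: F = S · (grow PLN)/(grow SGD) = 2.8574 × 1.0151167/1.011900 = 2.866483 PLN per SGD.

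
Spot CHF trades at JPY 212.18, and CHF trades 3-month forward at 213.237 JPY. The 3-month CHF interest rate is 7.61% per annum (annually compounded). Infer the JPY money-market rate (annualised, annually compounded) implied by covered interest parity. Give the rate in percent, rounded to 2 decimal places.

9.77%

T = 3/12 years.
By CIP, F/S equals the JPY-to-CHF growth ratio: 213.237/212.18 = 1.0049816.
CHF growth factor: (1 + 0.0761)^(3/12) = 1.018505.
That pins the JPY growth at 1.0235788.
Annualise: 1.0235788^(12/3) − 1 = 0.097704 = 9.77%.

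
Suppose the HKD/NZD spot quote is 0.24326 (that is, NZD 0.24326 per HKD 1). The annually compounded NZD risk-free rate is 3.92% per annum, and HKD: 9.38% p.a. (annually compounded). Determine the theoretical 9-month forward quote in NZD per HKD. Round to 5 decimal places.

0.23409

T = 9/12 years.
Growth of 1 NZD over T: (1 + 0.0392)^(9/12) = 1.0292582.
HKD accumulates by (1 + 0.0938)^(9/12) = 1.0695558.
So F = 0.24326 × 1.0292582 / 1.0695558 = 0.2340947 (NZD/HKD).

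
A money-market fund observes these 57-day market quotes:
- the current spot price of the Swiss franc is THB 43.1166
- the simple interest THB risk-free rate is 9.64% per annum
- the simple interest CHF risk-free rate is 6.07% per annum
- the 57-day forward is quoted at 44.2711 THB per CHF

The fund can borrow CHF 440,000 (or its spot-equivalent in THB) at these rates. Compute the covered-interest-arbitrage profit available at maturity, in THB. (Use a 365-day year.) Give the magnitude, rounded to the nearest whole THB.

T = 57/365 years.
Invest the CHF and cover forward: 440,000 × 1.0094791781 × 44.2711 = THB 19,663,931.60.
Convert at spot and invest in THB: 440,000 × 43.1166 × 1.0150542466 = THB 19,256,902.69.
The quoted forward overvalues CHF, so borrow THB, buy CHF at spot, deposit the CHF at 6.07%, and sell the proceeds forward at 44.2711.
Arbitrage profit = |19,663,931.60 − 19,256,902.69| = THB 407,029.

THB 407,029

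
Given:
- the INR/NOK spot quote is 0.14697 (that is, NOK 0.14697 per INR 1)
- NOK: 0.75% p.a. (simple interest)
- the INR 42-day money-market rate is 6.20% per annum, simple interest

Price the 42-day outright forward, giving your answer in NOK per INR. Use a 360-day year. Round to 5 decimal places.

0.14604

T = 42/360 years.
NOK growth factor: 1 + 0.0075×42/360 = 1.000875.
INR accumulates by 1 + 0.0620×42/360 = 1.0072333.
Forward (NOK per INR) = 0.14697 × 1.000875 / 1.0072333 = 0.1460422.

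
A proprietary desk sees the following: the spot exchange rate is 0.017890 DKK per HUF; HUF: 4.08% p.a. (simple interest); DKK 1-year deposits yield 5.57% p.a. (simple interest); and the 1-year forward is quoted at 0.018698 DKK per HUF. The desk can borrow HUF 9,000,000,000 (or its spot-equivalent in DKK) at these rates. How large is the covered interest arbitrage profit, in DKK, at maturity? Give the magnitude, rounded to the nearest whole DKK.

DKK 5,169,649

T = 1 year.
Invest the HUF and cover forward: 9,000,000,000 × 1.040800 × 0.018698 = DKK 175,147,905.60.
Convert at spot and invest in DKK: 9,000,000,000 × 0.017890 × 1.055700 = DKK 169,978,257.00.
The quoted forward overvalues HUF, so borrow DKK, buy HUF at spot, deposit the HUF at 4.08%, and sell the proceeds forward at 0.018698.
Arbitrage profit = |175,147,905.60 − 169,978,257.00| = DKK 5,169,649.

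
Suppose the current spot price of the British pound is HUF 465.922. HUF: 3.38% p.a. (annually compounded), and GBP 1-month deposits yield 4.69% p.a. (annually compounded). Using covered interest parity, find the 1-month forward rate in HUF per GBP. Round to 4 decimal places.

T = 1/12 years.
HUF accumulates by (1 + 0.0338)^(1/12) = 1.002773951.
GBP growth factor: (1 + 0.0469)^(1/12) = 1.003826755.
Forward (HUF per GBP) = 465.922 × 1.002773951 / 1.003826755 = 465.433345.

465.4333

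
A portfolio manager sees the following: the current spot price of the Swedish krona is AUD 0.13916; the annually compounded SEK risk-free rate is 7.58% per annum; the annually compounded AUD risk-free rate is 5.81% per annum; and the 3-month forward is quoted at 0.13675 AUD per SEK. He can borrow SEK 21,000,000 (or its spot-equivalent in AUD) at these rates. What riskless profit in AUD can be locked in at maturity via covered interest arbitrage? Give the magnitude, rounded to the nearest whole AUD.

AUD 39,225

T = 3/12 years.
Route A — deposit SEK, sell forward: 21,000,000 × 1.018433989 × 0.13675 = AUD 2,924,687.81.
Route B — convert at spot, deposit AUD: 21,000,000 × 0.13916 × 1.014218851 = AUD 2,963,912.60.
The quoted forward undervalues SEK, so borrow SEK, convert to AUD at spot, deposit the AUD at 5.81%, and buy SEK forward at 0.13675 to cover the loan.
The gap between the two covered legs is AUD 39,225.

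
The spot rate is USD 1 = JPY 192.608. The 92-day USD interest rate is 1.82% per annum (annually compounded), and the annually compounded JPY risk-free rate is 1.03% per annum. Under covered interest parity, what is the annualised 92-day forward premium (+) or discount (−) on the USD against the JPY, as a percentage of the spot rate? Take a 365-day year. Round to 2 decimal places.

T = 92/365 years.
No-arbitrage forward: 192.608 × 1.0025862 / 1.0045565 = 192.230226 JPY/USD.
Annualised premium = (F − S)/S × (1/T) = (192.230226 − 192.608)/192.608 ÷ (92/365) = -0.78%.

-0.78%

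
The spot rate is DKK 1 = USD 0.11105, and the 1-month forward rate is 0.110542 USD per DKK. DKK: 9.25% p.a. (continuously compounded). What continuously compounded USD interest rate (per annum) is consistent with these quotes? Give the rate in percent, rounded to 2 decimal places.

3.75%

T = 1/12 years.
F/S = 0.110542/0.11105 = 0.9954255 = (growth of USD) / (growth of DKK).
DKK growth factor: e^(0.0925×1/12) = 1.0077381.
Hence g_USD = 1.0031282.
Take logs: ln 1.0031282 / (1/12) = 0.037480, so 3.75%.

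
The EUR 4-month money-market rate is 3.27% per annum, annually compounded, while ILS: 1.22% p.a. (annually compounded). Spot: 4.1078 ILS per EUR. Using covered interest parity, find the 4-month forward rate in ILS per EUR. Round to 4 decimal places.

T = 4/12 years.
ILS growth factor: (1 + 0.0122)^(4/12) = 1.0040502.
EUR accumulates by (1 + 0.0327)^(4/12) = 1.0107833.
So F = 4.1078 × 1.0040502 / 1.0107833 = 4.080437 (ILS/EUR).

4.0804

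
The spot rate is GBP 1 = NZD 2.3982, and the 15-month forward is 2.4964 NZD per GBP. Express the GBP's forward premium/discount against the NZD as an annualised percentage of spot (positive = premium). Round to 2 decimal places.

T = 15/12 years.
(F − S)/S = (2.4964 − 2.3982)/2.3982 = 0.0409474.
×(1/T) gives 3.28% p.a.

+3.28%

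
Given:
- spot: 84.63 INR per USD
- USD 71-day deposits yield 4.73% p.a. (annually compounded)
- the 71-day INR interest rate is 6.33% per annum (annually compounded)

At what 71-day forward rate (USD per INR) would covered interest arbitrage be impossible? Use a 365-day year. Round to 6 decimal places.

T = 71/365 years.
INR accumulates by (1 + 0.0633)^(71/365) = 1.0120107.
Growth of 1 USD over T: (1 + 0.0473)^(71/365) = 1.0090304.
Forward (INR per USD) = 84.63 × 1.0120107 / 1.0090304 = 84.87997.
Invert for USD per INR: 1 / 84.87997 = 0.011781.

0.011781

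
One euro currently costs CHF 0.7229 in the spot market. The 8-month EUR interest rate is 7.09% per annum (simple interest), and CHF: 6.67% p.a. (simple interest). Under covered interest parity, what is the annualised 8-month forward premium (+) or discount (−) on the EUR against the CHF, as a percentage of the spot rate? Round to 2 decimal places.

T = 8/12 years.
No-arbitrage forward: 0.7229 × 1.0444667 / 1.0472667 = 0.7209672 CHF/EUR.
(F − S)/S ÷ T = (0.7209672 − 0.7229)/0.7229/(8/12) = -0.004011 → -0.40%.

-0.40%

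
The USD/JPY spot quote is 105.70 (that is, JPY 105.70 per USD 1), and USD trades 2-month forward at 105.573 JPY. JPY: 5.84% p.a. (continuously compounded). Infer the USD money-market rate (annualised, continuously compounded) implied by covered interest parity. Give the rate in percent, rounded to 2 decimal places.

T = 2/12 years.
CIP gives F = S · g_JPY/g_USD, so g_JPY/g_USD = 105.573/105.7 = 0.9987985.
JPY growth factor: e^(0.0584×2/12) = 1.0097809.
That pins the USD growth at 1.0109956.
Take logs: ln 1.0109956 / (2/12) = 0.065614, so 6.56%.

6.56%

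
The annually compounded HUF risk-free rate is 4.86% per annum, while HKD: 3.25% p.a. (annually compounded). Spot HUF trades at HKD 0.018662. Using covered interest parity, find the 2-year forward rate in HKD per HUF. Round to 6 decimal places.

0.018093

T = 2 years.
Growth of 1 HKD over T: (1 + 0.0325)^2 = 1.0660562.
HUF accumulates by (1 + 0.0486)^2 = 1.099562.
So F = 0.018662 × 1.0660562 / 1.099562 = 0.01809333 (HKD/HUF).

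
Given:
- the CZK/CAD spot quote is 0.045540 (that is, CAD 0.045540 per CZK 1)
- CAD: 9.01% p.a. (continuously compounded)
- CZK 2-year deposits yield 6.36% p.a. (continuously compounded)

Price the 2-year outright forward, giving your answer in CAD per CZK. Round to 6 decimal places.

0.048019

T = 2 years.
Growth of 1 CAD over T: e^(0.0901×2) = 1.1974568.
Growth of 1 CZK over T: e^(0.0636×2) = 1.1356441.
CIP: F = S · (grow CAD)/(grow CZK) = 0.04554 × 1.1974568/1.1356441 = 0.04801873 CAD per CZK.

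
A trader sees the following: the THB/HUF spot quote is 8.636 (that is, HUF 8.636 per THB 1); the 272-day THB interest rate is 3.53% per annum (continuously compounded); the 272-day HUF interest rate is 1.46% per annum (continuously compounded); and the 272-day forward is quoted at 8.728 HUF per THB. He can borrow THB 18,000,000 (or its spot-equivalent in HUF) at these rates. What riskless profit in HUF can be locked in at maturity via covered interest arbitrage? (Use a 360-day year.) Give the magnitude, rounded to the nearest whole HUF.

T = 272/360 years.
Keep in THB, deliver into the forward: 18,000,000·1.02702996847·8.728 = HUF 161,350,516.17.
Swap to HUF now, deposit: 18,000,000·8.636·1.01109217816 = HUF 157,172,256.91.
The quoted forward overvalues THB, so borrow HUF, buy THB at spot, deposit the THB at 3.53%, and sell the proceeds forward at 8.728.
Profit = 161,350,516.17 − 157,172,256.91 = HUF 4,178,259.

HUF 4,178,259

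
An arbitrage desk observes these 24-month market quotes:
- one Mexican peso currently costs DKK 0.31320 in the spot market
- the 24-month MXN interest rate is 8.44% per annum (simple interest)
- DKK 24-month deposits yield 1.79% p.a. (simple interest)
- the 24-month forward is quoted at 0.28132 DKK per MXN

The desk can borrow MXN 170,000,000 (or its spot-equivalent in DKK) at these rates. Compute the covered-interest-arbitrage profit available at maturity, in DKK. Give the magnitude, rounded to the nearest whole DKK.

DKK 747,024

T = 2 years.
Keep in MXN, deliver into the forward: 170,000,000·1.168800·0.28132 = DKK 55,897,158.72.
Swap to DKK now, deposit: 170,000,000·0.31320·1.035800 = DKK 55,150,135.20.
The quoted forward overvalues MXN, so borrow DKK, buy MXN at spot, deposit the MXN at 8.44%, and sell the proceeds forward at 0.28132.
Arbitrage profit = |55,897,158.72 − 55,150,135.20| = DKK 747,024.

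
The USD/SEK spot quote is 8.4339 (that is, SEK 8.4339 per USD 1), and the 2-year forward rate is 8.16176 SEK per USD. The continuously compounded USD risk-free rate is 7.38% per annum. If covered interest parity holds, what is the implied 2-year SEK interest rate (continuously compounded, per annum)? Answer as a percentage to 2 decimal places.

5.74%

T = 2 years.
CIP gives F = S · g_SEK/g_USD, so g_SEK/g_USD = 8.16176/8.4339 = 0.9677326.
The USD side grows by e^(0.0738×2) = 1.1590492.
That pins the SEK growth at 1.1216497.
Take logs: ln 1.1216497 / 2 = 0.057400, so 5.74%.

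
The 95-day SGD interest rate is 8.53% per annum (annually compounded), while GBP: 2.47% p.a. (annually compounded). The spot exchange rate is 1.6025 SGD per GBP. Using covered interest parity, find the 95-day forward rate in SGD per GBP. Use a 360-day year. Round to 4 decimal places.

1.6270

T = 95/360 years.
Growth of 1 SGD over T: (1 + 0.0853)^(95/360) = 1.021836.
GBP accumulates by (1 + 0.0247)^(95/360) = 1.0064596.
CIP: F = S · (grow SGD)/(grow GBP) = 1.6025 × 1.021836/1.0064596 = 1.626983 SGD per GBP.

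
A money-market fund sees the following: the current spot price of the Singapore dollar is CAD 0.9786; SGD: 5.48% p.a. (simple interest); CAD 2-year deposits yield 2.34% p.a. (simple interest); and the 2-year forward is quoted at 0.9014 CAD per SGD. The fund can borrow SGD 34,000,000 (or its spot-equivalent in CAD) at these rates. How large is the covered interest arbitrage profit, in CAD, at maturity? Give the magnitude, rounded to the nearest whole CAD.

CAD 822,971

T = 2 years.
Route A — deposit SGD, sell forward: 34,000,000 × 1.109600 × 0.9014 = CAD 34,006,576.96.
Route B — convert at spot, deposit CAD: 34,000,000 × 0.9786 × 1.046800 = CAD 34,829,548.32.
The quoted forward undervalues SGD, so borrow SGD, convert to CAD at spot, deposit the CAD at 2.34%, and buy SGD forward at 0.9014 to cover the loan.
Profit = 34,829,548.32 − 34,006,576.96 = CAD 822,971.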